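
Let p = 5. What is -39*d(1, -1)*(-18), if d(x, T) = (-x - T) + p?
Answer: 3510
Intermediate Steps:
d(x, T) = 5 - T - x (d(x, T) = (-x - T) + 5 = (-T - x) + 5 = 5 - T - x)
-39*d(1, -1)*(-18) = -39*(5 - 1*(-1) - 1*1)*(-18) = -39*(5 + 1 - 1)*(-18) = -39*5*(-18) = -195*(-18) = 3510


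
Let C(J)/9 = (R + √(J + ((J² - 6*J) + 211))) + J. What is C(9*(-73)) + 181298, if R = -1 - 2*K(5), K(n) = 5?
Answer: 175286 + 9*√435145 ≈ 1.8122e+5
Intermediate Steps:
R = -11 (R = -1 - 2*5 = -1 - 10 = -11)
C(J) = -99 + 9*J + 9*√(211 + J² - 5*J) (C(J) = 9*((-11 + √(J + ((J² - 6*J) + 211))) + J) = 9*((-11 + √(J + (211 + J² - 6*J))) + J) = 9*((-11 + √(211 + J² - 5*J)) + J) = 9*(-11 + J + √(211 + J² - 5*J)) = -99 + 9*J + 9*√(211 + J² - 5*J))
C(9*(-73)) + 181298 = (-99 + 9*(9*(-73)) + 9*√(211 + (9*(-73))² - 45*(-73))) + 181298 = (-99 + 9*(-657) + 9*√(211 + (-657)² - 5*(-657))) + 181298 = (-99 - 5913 + 9*√(211 + 431649 + 3285)) + 181298 = (-99 - 5913 + 9*√435145) + 181298 = (-6012 + 9*√435145) + 181298 = 175286 + 9*√435145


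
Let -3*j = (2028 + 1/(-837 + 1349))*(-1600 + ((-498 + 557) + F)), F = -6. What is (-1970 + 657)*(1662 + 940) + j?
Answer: -3641322997/1536 ≈ -2.3707e+6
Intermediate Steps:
j = 1606307339/1536 (j = -(2028 + 1/(-837 + 1349))*(-1600 + ((-498 + 557) - 6))/3 = -(2028 + 1/512)*(-1600 + (59 - 6))/3 = -(2028 + 1/512)*(-1600 + 53)/3 = -1038337*(-1547)/1536 = -1/3*(-1606307339/512) = 1606307339/1536 ≈ 1.0458e+6)
(-1970 + 657)*(1662 + 940) + j = (-1970 + 657)*(1662 + 940) + 1606307339/1536 = -1313*2602 + 1606307339/1536 = -3416426 + 1606307339/1536 = -3641322997/1536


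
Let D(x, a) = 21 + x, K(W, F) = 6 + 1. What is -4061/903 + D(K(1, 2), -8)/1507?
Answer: -6094643/1360821 ≈ -4.4787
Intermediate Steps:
K(W, F) = 7
-4061/903 + D(K(1, 2), -8)/1507 = -4061/903 + (21 + 7)/1507 = -4061*1/903 + 28*(1/1507) = -4061/903 + 28/1507 = -6094643/1360821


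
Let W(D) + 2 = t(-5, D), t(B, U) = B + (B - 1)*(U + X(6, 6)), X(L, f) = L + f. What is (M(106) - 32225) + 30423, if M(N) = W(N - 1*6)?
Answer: -2481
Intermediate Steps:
t(B, U) = B + (-1 + B)*(12 + U) (t(B, U) = B + (B - 1)*(U + (6 + 6)) = B + (-1 + B)*(U + 12) = B + (-1 + B)*(12 + U))
W(D) = -79 - 6*D (W(D) = -2 + (-12 - D + 13*(-5) - 5*D) = -2 + (-12 - D - 65 - 5*D) = -2 + (-77 - 6*D) = -79 - 6*D)
M(N) = -43 - 6*N (M(N) = -79 - 6*(N - 1*6) = -79 - 6*(N - 6) = -79 - 6*(-6 + N) = -79 + (36 - 6*N) = -43 - 6*N)
(M(106) - 32225) + 30423 = ((-43 - 6*106) - 32225) + 30423 = ((-43 - 636) - 32225) + 30423 = (-679 - 32225) + 30423 = -32904 + 30423 = -2481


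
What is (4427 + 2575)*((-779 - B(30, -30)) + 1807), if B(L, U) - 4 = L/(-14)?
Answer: 50295366/7 ≈ 7.1851e+6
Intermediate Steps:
B(L, U) = 4 - L/14 (B(L, U) = 4 + L/(-14) = 4 + L*(-1/14) = 4 - L/14)
(4427 + 2575)*((-779 - B(30, -30)) + 1807) = (4427 + 2575)*((-779 - (4 - 1/14*30)) + 1807) = 7002*((-779 - (4 - 15/7)) + 1807) = 7002*((-779 - 1*13/7) + 1807) = 7002*((-779 - 13/7) + 1807) = 7002*(-5466/7 + 1807) = 7002*(7183/7) = 50295366/7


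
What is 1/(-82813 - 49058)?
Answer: -1/131871 ≈ -7.5832e-6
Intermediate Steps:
1/(-82813 - 49058) = 1/(-131871) = -1/131871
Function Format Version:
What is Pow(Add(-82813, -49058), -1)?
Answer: Rational(-1, 131871) ≈ -7.5832e-6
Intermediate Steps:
Pow(Add(-82813, -49058), -1) = Pow(-131871, -1) = Rational(-1, 131871)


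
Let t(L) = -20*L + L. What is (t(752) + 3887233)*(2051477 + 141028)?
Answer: 8491451277225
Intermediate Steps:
t(L) = -19*L
(t(752) + 3887233)*(2051477 + 141028) = (-19*752 + 3887233)*(2051477 + 141028) = (-14288 + 3887233)*2192505 = 3872945*2192505 = 8491451277225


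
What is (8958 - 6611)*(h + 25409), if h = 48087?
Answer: 172495112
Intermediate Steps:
(8958 - 6611)*(h + 25409) = (8958 - 6611)*(48087 + 25409) = 2347*73496 = 172495112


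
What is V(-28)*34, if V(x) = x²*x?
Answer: -746368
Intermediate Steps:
V(x) = x³
V(-28)*34 = (-28)³*34 = -21952*34 = -746368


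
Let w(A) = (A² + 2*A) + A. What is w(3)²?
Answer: 324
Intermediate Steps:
w(A) = A² + 3*A
w(3)² = (3*(3 + 3))² = (3*6)² = 18² = 324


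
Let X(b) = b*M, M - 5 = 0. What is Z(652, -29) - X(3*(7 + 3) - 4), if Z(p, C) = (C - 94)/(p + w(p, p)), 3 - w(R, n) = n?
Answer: -171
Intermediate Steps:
M = 5 (M = 5 + 0 = 5)
w(R, n) = 3 - n
Z(p, C) = -94/3 + C/3 (Z(p, C) = (C - 94)/(p + (3 - p)) = (-94 + C)/3 = (-94 + C)*(⅓) = -94/3 + C/3)
X(b) = 5*b (X(b) = b*5 = 5*b)
Z(652, -29) - X(3*(7 + 3) - 4) = (-94/3 + (⅓)*(-29)) - 5*(3*(7 + 3) - 4) = (-94/3 - 29/3) - 5*(3*10 - 4) = -41 - 5*(30 - 4) = -41 - 5*26 = -41 - 1*130 = -41 - 130 = -171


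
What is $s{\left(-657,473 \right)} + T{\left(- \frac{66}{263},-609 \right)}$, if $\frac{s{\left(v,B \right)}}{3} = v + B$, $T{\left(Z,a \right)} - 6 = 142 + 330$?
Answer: $-74$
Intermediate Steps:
$T{\left(Z,a \right)} = 478$ ($T{\left(Z,a \right)} = 6 + \left(142 + 330\right) = 6 + 472 = 478$)
$s{\left(v,B \right)} = 3 B + 3 v$ ($s{\left(v,B \right)} = 3 \left(v + B\right) = 3 \left(B + v\right) = 3 B + 3 v$)
$s{\left(-657,473 \right)} + T{\left(- \frac{66}{263},-609 \right)} = \left(3 \cdot 473 + 3 \left(-657\right)\right) + 478 = \left(1419 - 1971\right) + 478 = -552 + 478 = -74$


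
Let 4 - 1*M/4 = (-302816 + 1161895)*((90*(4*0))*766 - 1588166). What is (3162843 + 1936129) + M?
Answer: 5457445335444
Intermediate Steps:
M = 5457440236472 (M = 16 - 4*(-302816 + 1161895)*((90*(4*0))*766 - 1588166) = 16 - 3436316*((90*0)*766 - 1588166) = 16 - 3436316*(0*766 - 1588166) = 16 - 3436316*(0 - 1588166) = 16 - 3436316*(-1588166) = 16 - 4*(-1364360059114) = 16 + 5457440236456 = 5457440236472)
(3162843 + 1936129) + M = (3162843 + 1936129) + 5457440236472 = 5098972 + 5457440236472 = 5457445335444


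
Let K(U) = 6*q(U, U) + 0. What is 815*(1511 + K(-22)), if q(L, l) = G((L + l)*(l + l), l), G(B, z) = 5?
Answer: 1255915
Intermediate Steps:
q(L, l) = 5
K(U) = 30 (K(U) = 6*5 + 0 = 30 + 0 = 30)
815*(1511 + K(-22)) = 815*(1511 + 30) = 815*1541 = 1255915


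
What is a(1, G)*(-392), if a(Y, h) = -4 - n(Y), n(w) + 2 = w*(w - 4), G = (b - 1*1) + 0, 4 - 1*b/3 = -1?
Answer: -392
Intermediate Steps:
b = 15 (b = 12 - 3*(-1) = 12 + 3 = 15)
G = 14 (G = (15 - 1*1) + 0 = (15 - 1) + 0 = 14 + 0 = 14)
n(w) = -2 + w*(-4 + w) (n(w) = -2 + w*(w - 4) = -2 + w*(-4 + w))
a(Y, h) = -2 - Y² + 4*Y (a(Y, h) = -4 - (-2 + Y² - 4*Y) = -4 + (2 - Y² + 4*Y) = -2 - Y² + 4*Y)
a(1, G)*(-392) = (-2 - 1*1² + 4*1)*(-392) = (-2 - 1*1 + 4)*(-392) = (-2 - 1 + 4)*(-392) = 1*(-392) = -392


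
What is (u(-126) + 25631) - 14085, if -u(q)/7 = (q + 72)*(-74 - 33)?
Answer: -28900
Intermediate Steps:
u(q) = 53928 + 749*q (u(q) = -7*(q + 72)*(-74 - 33) = -7*(72 + q)*(-107) = -7*(-7704 - 107*q) = 53928 + 749*q)
(u(-126) + 25631) - 14085 = ((53928 + 749*(-126)) + 25631) - 14085 = ((53928 - 94374) + 25631) - 14085 = (-40446 + 25631) - 14085 = -14815 - 14085 = -28900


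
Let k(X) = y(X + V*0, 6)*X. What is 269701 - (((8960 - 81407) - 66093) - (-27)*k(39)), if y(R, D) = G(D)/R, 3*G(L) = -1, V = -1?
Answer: 408250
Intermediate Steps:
G(L) = -1/3 (G(L) = (1/3)*(-1) = -1/3)
y(R, D) = -1/(3*R)
k(X) = -1/3 (k(X) = (-1/(3*(X - 1*0)))*X = (-1/(3*(X + 0)))*X = (-1/(3*X))*X = -1/3)
269701 - (((8960 - 81407) - 66093) - (-27)*k(39)) = 269701 - (((8960 - 81407) - 66093) - (-27)*(-1)/3) = 269701 - ((-72447 - 66093) - 1*9) = 269701 - (-138540 - 9) = 269701 - 1*(-138549) = 269701 + 138549 = 408250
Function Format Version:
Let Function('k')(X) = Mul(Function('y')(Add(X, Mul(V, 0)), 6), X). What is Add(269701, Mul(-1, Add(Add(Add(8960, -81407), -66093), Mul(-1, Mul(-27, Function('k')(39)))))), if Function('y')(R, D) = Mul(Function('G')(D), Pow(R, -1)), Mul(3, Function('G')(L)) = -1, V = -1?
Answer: 408250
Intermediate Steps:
Function('G')(L) = Rational(-1, 3) (Function('G')(L) = Mul(Rational(1, 3), -1) = Rational(-1, 3))
Function('y')(R, D) = Mul(Rational(-1, 3), Pow(R, -1))
Function('k')(X) = Rational(-1, 3) (Function('k')(X) = Mul(Mul(Rational(-1, 3), Pow(Add(X, Mul(-1, 0)), -1)), X) = Mul(Mul(Rational(-1, 3), Pow(Add(X, 0), -1)), X) = Mul(Mul(Rational(-1, 3), Pow(X, -1)), X) = Rational(-1, 3))
Add(269701, Mul(-1, Add(Add(Add(8960, -81407), -66093), Mul(-1, Mul(-27, Function('k')(39)))))) = Add(269701, Mul(-1, Add(Add(Add(8960, -81407), -66093), Mul(-1, Mul(-27, Rational(-1, 3)))))) = Add(269701, Mul(-1, Add(Add(-72447, -66093), Mul(-1, 9)))) = Add(269701, Mul(-1, Add(-138540, -9))) = Add(269701, Mul(-1, -138549)) = Add(269701, 138549) = 408250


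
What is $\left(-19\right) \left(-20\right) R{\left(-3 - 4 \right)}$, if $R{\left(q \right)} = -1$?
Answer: $-380$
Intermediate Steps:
$\left(-19\right) \left(-20\right) R{\left(-3 - 4 \right)} = \left(-19\right) \left(-20\right) \left(-1\right) = 380 \left(-1\right) = -380$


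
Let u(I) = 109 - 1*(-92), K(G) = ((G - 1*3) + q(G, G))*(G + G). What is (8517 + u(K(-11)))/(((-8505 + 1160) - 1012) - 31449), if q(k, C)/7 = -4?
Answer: -4359/19903 ≈ -0.21901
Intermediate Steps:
q(k, C) = -28 (q(k, C) = 7*(-4) = -28)
K(G) = 2*G*(-31 + G) (K(G) = ((G - 1*3) - 28)*(G + G) = ((G - 3) - 28)*(2*G) = ((-3 + G) - 28)*(2*G) = (-31 + G)*(2*G) = 2*G*(-31 + G))
u(I) = 201 (u(I) = 109 + 92 = 201)
(8517 + u(K(-11)))/(((-8505 + 1160) - 1012) - 31449) = (8517 + 201)/(((-8505 + 1160) - 1012) - 31449) = 8718/((-7345 - 1012) - 31449) = 8718/(-8357 - 31449) = 8718/(-39806) = 8718*(-1/39806) = -4359/19903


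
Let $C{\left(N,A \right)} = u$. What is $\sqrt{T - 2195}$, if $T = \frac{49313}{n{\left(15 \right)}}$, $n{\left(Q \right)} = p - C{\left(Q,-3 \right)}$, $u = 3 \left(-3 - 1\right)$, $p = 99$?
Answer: $\frac{2 i \sqrt{5392713}}{111} \approx 41.842 i$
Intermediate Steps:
$u = -12$ ($u = 3 \left(-4\right) = -12$)
$C{\left(N,A \right)} = -12$
$n{\left(Q \right)} = 111$ ($n{\left(Q \right)} = 99 - -12 = 99 + 12 = 111$)
$T = \frac{49313}{111} \approx 444.26$
$\sqrt{T - 2195} = \sqrt{\frac{49313}{111} - 2195} = \sqrt{- \frac{194332}{111}} = \frac{2 i \sqrt{5392713}}{111}$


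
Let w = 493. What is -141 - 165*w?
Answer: -81486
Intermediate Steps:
-141 - 165*w = -141 - 165*493 = -141 - 81345 = -81486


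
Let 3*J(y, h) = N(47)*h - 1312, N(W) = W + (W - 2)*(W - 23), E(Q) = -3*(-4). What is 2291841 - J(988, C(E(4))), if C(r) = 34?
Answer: 6838517/3 ≈ 2.2795e+6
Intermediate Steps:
E(Q) = 12
N(W) = W + (-23 + W)*(-2 + W) (N(W) = W + (-2 + W)*(-23 + W) = W + (-23 + W)*(-2 + W))
J(y, h) = -1312/3 + 1127*h/3 (J(y, h) = ((46 + 47² - 24*47)*h - 1312)/3 = ((46 + 2209 - 1128)*h - 1312)/3 = (1127*h - 1312)/3 = (-1312 + 1127*h)/3 = -1312/3 + 1127*h/3)
2291841 - J(988, C(E(4))) = 2291841 - (-1312/3 + (1127/3)*34) = 2291841 - (-1312/3 + 38318/3) = 2291841 - 1*37006/3 = 2291841 - 37006/3 = 6838517/3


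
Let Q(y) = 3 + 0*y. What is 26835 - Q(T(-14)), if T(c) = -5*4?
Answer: 26832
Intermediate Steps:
T(c) = -20
Q(y) = 3 (Q(y) = 3 + 0 = 3)
26835 - Q(T(-14)) = 26835 - 1*3 = 26835 - 3 = 26832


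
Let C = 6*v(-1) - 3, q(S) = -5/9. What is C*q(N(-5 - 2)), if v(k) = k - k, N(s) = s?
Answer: 5/3 ≈ 1.6667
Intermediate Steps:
v(k) = 0
q(S) = -5/9 (q(S) = -5*⅑ = -5/9)
C = -3 (C = 6*0 - 3 = 0 - 3 = -3)
C*q(N(-5 - 2)) = -3*(-5/9) = 5/3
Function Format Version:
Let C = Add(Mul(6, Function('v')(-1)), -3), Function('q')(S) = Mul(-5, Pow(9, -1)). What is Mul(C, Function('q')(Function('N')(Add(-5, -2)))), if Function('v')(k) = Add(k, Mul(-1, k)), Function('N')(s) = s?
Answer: Rational(5, 3) ≈ 1.6667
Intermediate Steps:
Function('v')(k) = 0
Function('q')(S) = Rational(-5, 9) (Function('q')(S) = Mul(-5, Rational(1, 9)) = Rational(-5, 9))
C = -3 (C = Add(Mul(6, 0), -3) = Add(0, -3) = -3)
Mul(C, Function('q')(Function('N')(Add(-5, -2)))) = Mul(-3, Rational(-5, 9)) = Rational(5, 3)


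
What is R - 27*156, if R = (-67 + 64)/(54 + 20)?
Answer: -311691/74 ≈ -4212.0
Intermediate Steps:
R = -3/74 ≈ -0.040541
R - 27*156 = -3/74 - 27*156 = -3/74 - 4212 = -311691/74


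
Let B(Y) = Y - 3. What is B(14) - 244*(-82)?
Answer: 20019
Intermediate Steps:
B(Y) = -3 + Y
B(14) - 244*(-82) = (-3 + 14) - 244*(-82) = 11 + 20008 = 20019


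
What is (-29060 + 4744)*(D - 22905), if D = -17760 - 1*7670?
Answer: 1175313860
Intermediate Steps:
D = -25430 (D = -17760 - 7670 = -25430)
(-29060 + 4744)*(D - 22905) = (-29060 + 4744)*(-25430 - 22905) = -24316*(-48335) = 1175313860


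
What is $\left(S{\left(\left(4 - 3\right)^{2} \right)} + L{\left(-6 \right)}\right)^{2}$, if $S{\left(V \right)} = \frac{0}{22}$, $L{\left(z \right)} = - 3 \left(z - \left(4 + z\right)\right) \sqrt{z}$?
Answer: $-864$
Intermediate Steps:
$L{\left(z \right)} = 12 \sqrt{z}$ ($L{\left(z \right)} = \left(-3\right) \left(-4\right) \sqrt{z} = 12 \sqrt{z}$)
$S{\left(V \right)} = 0$ ($S{\left(V \right)} = 0 \cdot \frac{1}{22} = 0$)
$\left(S{\left(\left(4 - 3\right)^{2} \right)} + L{\left(-6 \right)}\right)^{2} = \left(0 + 12 \sqrt{-6}\right)^{2} = \left(0 + 12 i \sqrt{6}\right)^{2} = \left(12 i \sqrt{6}\right)^{2} = -864$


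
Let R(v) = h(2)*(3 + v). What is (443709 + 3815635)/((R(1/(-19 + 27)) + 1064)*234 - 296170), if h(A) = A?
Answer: -8518688/91463 ≈ -93.138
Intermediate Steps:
R(v) = 6 + 2*v (R(v) = 2*(3 + v) = 6 + 2*v)
(443709 + 3815635)/((R(1/(-19 + 27)) + 1064)*234 - 296170) = (443709 + 3815635)/(((6 + 2/(-19 + 27)) + 1064)*234 - 296170) = 4259344/(((6 + 2/8) + 1064)*234 - 296170) = 4259344/(((6 + 2*(⅛)) + 1064)*234 - 296170) = 4259344/(((6 + ¼) + 1064)*234 - 296170) = 4259344/((25/4 + 1064)*234 - 296170) = 4259344/((4281/4)*234 - 296170) = 4259344/(500877/2 - 296170) = 4259344/(-91463/2) = 4259344*(-2/91463) = -8518688/91463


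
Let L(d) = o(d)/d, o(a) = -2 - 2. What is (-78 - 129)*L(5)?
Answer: 828/5 ≈ 165.60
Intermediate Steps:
o(a) = -4
L(d) = -4/d
(-78 - 129)*L(5) = (-78 - 129)*(-4/5) = -(-828)/5 = -207*(-⅘) = 828/5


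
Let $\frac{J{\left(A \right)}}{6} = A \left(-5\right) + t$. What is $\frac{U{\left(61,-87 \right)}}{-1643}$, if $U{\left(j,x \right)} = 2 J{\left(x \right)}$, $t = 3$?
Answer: $- \frac{5256}{1643} \approx -3.199$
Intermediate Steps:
$J{\left(A \right)} = 18 - 30 A$ ($J{\left(A \right)} = 6 \left(A \left(-5\right) + 3\right) = 6 \left(- 5 A + 3\right) = 6 \left(3 - 5 A\right) = 18 - 30 A$)
$U{\left(j,x \right)} = 36 - 60 x$ ($U{\left(j,x \right)} = 2 \left(18 - 30 x\right) = 36 - 60 x$)
$\frac{U{\left(61,-87 \right)}}{-1643} = \frac{36 - -5220}{-1643} = \left(36 + 5220\right) \left(- \frac{1}{1643}\right) = 5256 \left(- \frac{1}{1643}\right) = - \frac{5256}{1643}$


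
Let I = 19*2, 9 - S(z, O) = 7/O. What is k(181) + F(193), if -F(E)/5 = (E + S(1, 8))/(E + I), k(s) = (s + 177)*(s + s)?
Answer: 239485363/1848 ≈ 1.2959e+5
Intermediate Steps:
S(z, O) = 9 - 7/O
I = 38
k(s) = 2*s*(177 + s) (k(s) = (177 + s)*(2*s) = 2*s*(177 + s))
F(E) = -5*(65/8 + E)/(38 + E) (F(E) = -5*(E + (9 - 7/8))/(E + 38) = -5*(E + (9 - 7*⅛))/(38 + E) = -5*(E + (9 - 7/8))/(38 + E) = -5*(E + 65/8)/(38 + E) = -5*(65/8 + E)/(38 + E))
k(181) + F(193) = 2*181*(177 + 181) + 5*(-65 - 8*193)/(8*(38 + 193)) = 2*181*358 + (5/8)*(-65 - 1544)/231 = 129596 + (5/8)*(1/231)*(-1609) = 129596 - 8045/1848 = 239485363/1848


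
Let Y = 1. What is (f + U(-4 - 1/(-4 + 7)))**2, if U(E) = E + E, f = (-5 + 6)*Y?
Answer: 529/9 ≈ 58.778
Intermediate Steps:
f = 1 (f = (-5 + 6)*1 = 1*1 = 1)
U(E) = 2*E
(f + U(-4 - 1/(-4 + 7)))**2 = (1 + 2*(-4 - 1/(-4 + 7)))**2 = (1 + 2*(-4 - 1/3))**2 = (1 + 2*(-13/3))**2 = (1 - 26/3)**2 = (-23/3)**2 = 529/9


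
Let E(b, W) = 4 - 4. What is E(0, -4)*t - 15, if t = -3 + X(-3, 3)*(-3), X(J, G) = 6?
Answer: -15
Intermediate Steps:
E(b, W) = 0
t = -21 (t = -3 + 6*(-3) = -3 - 18 = -21)
E(0, -4)*t - 15 = 0*(-21) - 15 = 0 - 15 = -15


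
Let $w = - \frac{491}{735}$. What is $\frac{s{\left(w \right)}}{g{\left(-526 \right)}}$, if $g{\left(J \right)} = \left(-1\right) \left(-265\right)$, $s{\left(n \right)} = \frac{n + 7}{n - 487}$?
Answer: $- \frac{179}{3653290} \approx -4.8997 \cdot 10^{-5}$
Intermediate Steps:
$w = - \frac{491}{735}$ ($w = \left(-491\right) \frac{1}{735} = - \frac{491}{735} \approx -0.66803$)
$s{\left(n \right)} = \frac{7 + n}{-487 + n}$
$g{\left(J \right)} = 265$
$\frac{s{\left(w \right)}}{g{\left(-526 \right)}} = \frac{\frac{1}{-487 - \frac{491}{735}} \left(7 - \frac{491}{735}\right)}{265} = \frac{1}{- \frac{358436}{735}} \cdot \frac{4654}{735} \cdot \frac{1}{265} = \left(- \frac{735}{358436}\right) \frac{4654}{735} \cdot \frac{1}{265} = \left(- \frac{179}{13786}\right) \frac{1}{265} = - \frac{179}{3653290}$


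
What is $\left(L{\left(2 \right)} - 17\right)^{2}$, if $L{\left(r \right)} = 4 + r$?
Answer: $121$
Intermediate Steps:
$\left(L{\left(2 \right)} - 17\right)^{2} = \left(\left(4 + 2\right) - 17\right)^{2} = \left(6 - 17\right)^{2} = \left(-11\right)^{2} = 121$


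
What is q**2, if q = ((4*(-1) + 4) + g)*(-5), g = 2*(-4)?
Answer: 1600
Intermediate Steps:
g = -8
q = 40 (q = ((4*(-1) + 4) - 8)*(-5) = ((-4 + 4) - 8)*(-5) = (0 - 8)*(-5) = -8*(-5) = 40)
q**2 = 40**2 = 1600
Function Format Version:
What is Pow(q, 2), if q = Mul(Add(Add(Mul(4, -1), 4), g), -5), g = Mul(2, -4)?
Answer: 1600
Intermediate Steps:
g = -8
q = 40 (q = Mul(Add(Add(Mul(4, -1), 4), -8), -5) = Mul(Add(Add(-4, 4), -8), -5) = Mul(Add(0, -8), -5) = Mul(-8, -5) = 40)
Pow(q, 2) = Pow(40, 2) = 1600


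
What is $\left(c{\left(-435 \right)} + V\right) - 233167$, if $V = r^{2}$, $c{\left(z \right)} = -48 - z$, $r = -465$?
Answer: $-16555$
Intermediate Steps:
$V = 216225$ ($V = \left(-465\right)^{2} = 216225$)
$\left(c{\left(-435 \right)} + V\right) - 233167 = \left(\left(-48 - -435\right) + 216225\right) - 233167 = \left(\left(-48 + 435\right) + 216225\right) - 233167 = \left(387 + 216225\right) - 233167 = 216612 - 233167 = -16555$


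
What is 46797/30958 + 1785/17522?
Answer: 218809266/135611519 ≈ 1.6135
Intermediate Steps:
46797/30958 + 1785/17522 = 218809266/135611519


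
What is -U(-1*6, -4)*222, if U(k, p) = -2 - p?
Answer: -444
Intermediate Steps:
-U(-1*6, -4)*222 = -(-2 - 1*(-4))*222 = -(-2 + 4)*222 = -2*222 = -1*444 = -444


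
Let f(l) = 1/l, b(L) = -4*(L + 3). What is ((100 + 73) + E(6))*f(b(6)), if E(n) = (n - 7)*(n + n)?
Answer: -161/36 ≈ -4.4722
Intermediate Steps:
b(L) = -12 - 4*L (b(L) = -4*(3 + L) = -12 - 4*L)
E(n) = 2*n*(-7 + n) (E(n) = (-7 + n)*(2*n) = 2*n*(-7 + n))
((100 + 73) + E(6))*f(b(6)) = ((100 + 73) + 2*6*(-7 + 6))/(-12 - 4*6) = (173 + 2*6*(-1))/(-12 - 24) = (173 - 12)/(-36) = 161*(-1/36) = -161/36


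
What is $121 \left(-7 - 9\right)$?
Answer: $-1936$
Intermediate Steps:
$121 \left(-7 - 9\right) = 121 \left(-16\right) = -1936$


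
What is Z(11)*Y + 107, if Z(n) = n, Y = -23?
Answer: -146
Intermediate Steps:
Z(11)*Y + 107 = 11*(-23) + 107 = -253 + 107 = -146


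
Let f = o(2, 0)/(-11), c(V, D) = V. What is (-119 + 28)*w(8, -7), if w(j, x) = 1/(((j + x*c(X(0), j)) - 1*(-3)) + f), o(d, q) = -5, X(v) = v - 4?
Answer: -143/62 ≈ -2.3064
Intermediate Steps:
X(v) = -4 + v
f = 5/11 (f = -5/(-11) = -5*(-1/11) = 5/11 ≈ 0.45455)
w(j, x) = 1/(38/11 + j - 4*x) (w(j, x) = 1/(((j + x*(-4 + 0)) - 1*(-3)) + 5/11) = 1/(((j + x*(-4)) + 3) + 5/11) = 1/(((j - 4*x) + 3) + 5/11) = 1/((3 + j - 4*x) + 5/11) = 1/(38/11 + j - 4*x))
(-119 + 28)*w(8, -7) = (-119 + 28)*(11/(38 - 44*(-7) + 11*8)) = -1001/(38 + 308 + 88) = -1001/434 = -91*11/434 = -143/62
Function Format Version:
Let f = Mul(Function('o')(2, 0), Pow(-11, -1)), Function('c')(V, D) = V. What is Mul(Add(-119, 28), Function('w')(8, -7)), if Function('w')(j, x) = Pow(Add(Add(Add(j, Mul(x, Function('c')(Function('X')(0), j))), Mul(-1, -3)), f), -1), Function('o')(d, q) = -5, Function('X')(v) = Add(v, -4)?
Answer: Rational(-143, 62) ≈ -2.3064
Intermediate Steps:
Function('X')(v) = Add(-4, v)
f = Rational(5, 11) (f = Mul(-5, Pow(-11, -1)) = Mul(-5, Rational(-1, 11)) = Rational(5, 11) ≈ 0.45455)
Function('w')(j, x) = Pow(Add(Rational(38, 11), j, Mul(-4, x)), -1) (Function('w')(j, x) = Pow(Add(Add(Add(j, Mul(x, Add(-4, 0))), Mul(-1, -3)), Rational(5, 11)), -1) = Pow(Add(Add(Add(j, Mul(x, -4)), 3), Rational(5, 11)), -1) = Pow(Add(Add(Add(j, Mul(-4, x)), 3), Rational(5, 11)), -1) = Pow(Add(Add(3, j, Mul(-4, x)), Rational(5, 11)), -1) = Pow(Add(Rational(38, 11), j, Mul(-4, x)), -1))
Mul(Add(-119, 28), Function('w')(8, -7)) = Mul(Add(-119, 28), Mul(11, Pow(Add(38, Mul(-44, -7), Mul(11, 8)), -1))) = Mul(-91, Mul(11, Pow(Add(38, 308, 88), -1))) = Mul(-91, Mul(11, Pow(434, -1))) = Mul(-91, Mul(11, Rational(1, 434))) = Mul(-91, Rational(11, 434)) = Rational(-143, 62)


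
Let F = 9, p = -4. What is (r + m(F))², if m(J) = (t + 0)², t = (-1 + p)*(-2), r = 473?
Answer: 328329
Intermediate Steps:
t = 10 (t = (-1 - 4)*(-2) = -5*(-2) = 10)
m(J) = 100 (m(J) = (10 + 0)² = 10² = 100)
(r + m(F))² = (473 + 100)² = 573² = 328329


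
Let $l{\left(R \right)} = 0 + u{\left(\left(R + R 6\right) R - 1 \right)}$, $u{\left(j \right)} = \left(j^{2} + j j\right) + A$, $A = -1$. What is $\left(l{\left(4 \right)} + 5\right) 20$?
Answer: $492920$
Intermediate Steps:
$u{\left(j \right)} = -1 + 2 j^{2}$ ($u{\left(j \right)} = \left(j^{2} + j j\right) - 1 = \left(j^{2} + j^{2}\right) - 1 = 2 j^{2} - 1 = -1 + 2 j^{2}$)
$l{\left(R \right)} = -1 + 2 \left(-1 + 7 R^{2}\right)^{2}$ ($l{\left(R \right)} = 0 + \left(-1 + 2 \left(\left(R + R 6\right) R - 1\right)^{2}\right) = 0 + \left(-1 + 2 \left(\left(R + 6 R\right) R - 1\right)^{2}\right) = 0 + \left(-1 + 2 \left(7 R R - 1\right)^{2}\right) = 0 + \left(-1 + 2 \left(7 R^{2} - 1\right)^{2}\right) = 0 + \left(-1 + 2 \left(-1 + 7 R^{2}\right)^{2}\right) = -1 + 2 \left(-1 + 7 R^{2}\right)^{2}$)
$\left(l{\left(4 \right)} + 5\right) 20 = \left(\left(-1 + 2 \left(-1 + 7 \cdot 4^{2}\right)^{2}\right) + 5\right) 20 = \left(\left(-1 + 2 \left(-1 + 7 \cdot 16\right)^{2}\right) + 5\right) 20 = \left(\left(-1 + 2 \left(-1 + 112\right)^{2}\right) + 5\right) 20 = \left(\left(-1 + 2 \cdot 111^{2}\right) + 5\right) 20 = \left(\left(-1 + 2 \cdot 12321\right) + 5\right) 20 = \left(\left(-1 + 24642\right) + 5\right) 20 = \left(24641 + 5\right) 20 = 24646 \cdot 20 = 492920$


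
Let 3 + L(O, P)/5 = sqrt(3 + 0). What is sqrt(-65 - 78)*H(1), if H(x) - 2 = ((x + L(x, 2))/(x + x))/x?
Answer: 5*I*sqrt(143)*(-2 + sqrt(3))/2 ≈ -8.0105*I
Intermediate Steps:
L(O, P) = -15 + 5*sqrt(3) (L(O, P) = -15 + 5*sqrt(3 + 0) = -15 + 5*sqrt(3))
H(x) = 2 + (-15 + x + 5*sqrt(3))/(2*x**2) (H(x) = 2 + ((x + (-15 + 5*sqrt(3)))/(x + x))/x = 2 + ((-15 + x + 5*sqrt(3))/((2*x)))/x = 2 + ((-15 + x + 5*sqrt(3))*(1/(2*x)))/x = 2 + ((-15 + x + 5*sqrt(3))/(2*x))/x = 2 + (-15 + x + 5*sqrt(3))/(2*x**2))
sqrt(-65 - 78)*H(1) = sqrt(-65 - 78)*((1/2)*(-15 + 1 + 4*1**2 + 5*sqrt(3))/1**2) = sqrt(-143)*((1/2)*1*(-15 + 1 + 4*1 + 5*sqrt(3))) = (I*sqrt(143))*((1/2)*1*(-15 + 1 + 4 + 5*sqrt(3))) = (I*sqrt(143))*((1/2)*1*(-10 + 5*sqrt(3))) = (I*sqrt(143))*(-5 + 5*sqrt(3)/2) = I*sqrt(143)*(-5 + 5*sqrt(3)/2)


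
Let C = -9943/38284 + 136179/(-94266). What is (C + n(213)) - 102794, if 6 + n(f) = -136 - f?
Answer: -20681025935985/200493308 ≈ -1.0315e+5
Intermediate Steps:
n(f) = -142 - f (n(f) = -6 + (-136 - f) = -142 - f)
C = -341709093/200493308 (C = -9943*1/38284 + 136179*(-1/94266) = -9943/38284 - 15131/10474 = -341709093/200493308 ≈ -1.7043)
(C + n(213)) - 102794 = (-341709093/200493308 + (-142 - 1*213)) - 102794 = (-341709093/200493308 + (-142 - 213)) - 102794 = (-341709093/200493308 - 355) - 102794 = -71516833433/200493308 - 102794 = -20681025935985/200493308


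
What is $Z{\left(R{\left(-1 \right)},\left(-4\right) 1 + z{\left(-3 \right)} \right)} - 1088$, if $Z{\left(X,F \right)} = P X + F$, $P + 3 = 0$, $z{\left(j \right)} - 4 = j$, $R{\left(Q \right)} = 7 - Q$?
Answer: $-1115$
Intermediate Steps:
$z{\left(j \right)} = 4 + j$
$P = -3$ ($P = -3 + 0 = -3$)
$Z{\left(X,F \right)} = F - 3 X$ ($Z{\left(X,F \right)} = - 3 X + F = F - 3 X$)
$Z{\left(R{\left(-1 \right)},\left(-4\right) 1 + z{\left(-3 \right)} \right)} - 1088 = \left(\left(\left(-4\right) 1 + \left(4 - 3\right)\right) - 3 \left(7 - -1\right)\right) - 1088 = \left(\left(-4 + 1\right) - 3 \left(7 + 1\right)\right) - 1088 = \left(-3 - 24\right) - 1088 = -27 - 1088 = -1115$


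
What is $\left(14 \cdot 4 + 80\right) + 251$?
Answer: $387$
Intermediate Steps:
$\left(14 \cdot 4 + 80\right) + 251 = \left(56 + 80\right) + 251 = 136 + 251 = 387$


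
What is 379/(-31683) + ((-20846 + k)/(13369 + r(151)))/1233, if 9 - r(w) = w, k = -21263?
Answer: -2505069712/172238197851 ≈ -0.014544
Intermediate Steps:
r(w) = 9 - w
379/(-31683) + ((-20846 + k)/(13369 + r(151)))/1233 = 379/(-31683) + ((-20846 - 21263)/(13369 + (9 - 1*151)))/1233 = 379*(-1/31683) - 42109/(13369 + (9 - 151))*(1/1233) = -379/31683 - 42109/(13369 - 142)*(1/1233) = -379/31683 - 42109/13227*(1/1233) = -379/31683 - 42109*1/13227*(1/1233) = -379/31683 - 42109/13227*1/1233 = -379/31683 - 42109/16308891 = -2505069712/172238197851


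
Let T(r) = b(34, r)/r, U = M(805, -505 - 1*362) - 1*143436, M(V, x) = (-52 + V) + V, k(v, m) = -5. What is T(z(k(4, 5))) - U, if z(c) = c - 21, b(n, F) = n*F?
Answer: 141912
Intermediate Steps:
b(n, F) = F*n
M(V, x) = -52 + 2*V
U = -141878 (U = (-52 + 2*805) - 1*143436 = (-52 + 1610) - 143436 = 1558 - 143436 = -141878)
z(c) = -21 + c
T(r) = 34 (T(r) = (r*34)/r = (34*r)/r = 34)
T(z(k(4, 5))) - U = 34 - 1*(-141878) = 34 + 141878 = 141912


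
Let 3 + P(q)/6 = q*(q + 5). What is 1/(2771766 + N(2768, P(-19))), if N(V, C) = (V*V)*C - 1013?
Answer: 1/12093129025 ≈ 8.2692e-11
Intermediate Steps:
P(q) = -18 + 6*q*(5 + q) (P(q) = -18 + 6*(q*(q + 5)) = -18 + 6*(q*(5 + q)) = -18 + 6*q*(5 + q))
N(V, C) = -1013 + C*V² (N(V, C) = V²*C - 1013 = C*V² - 1013 = -1013 + C*V²)
1/(2771766 + N(2768, P(-19))) = 1/(2771766 + (-1013 + (-18 + 6*(-19)² + 30*(-19))*2768²)) = 1/(2771766 + (-1013 + (-18 + 6*361 - 570)*7661824)) = 1/(2771766 + (-1013 + (-18 + 2166 - 570)*7661824)) = 1/(2771766 + (-1013 + 1578*7661824)) = 1/(2771766 + (-1013 + 12090358272)) = 1/(2771766 + 12090357259) = 1/12093129025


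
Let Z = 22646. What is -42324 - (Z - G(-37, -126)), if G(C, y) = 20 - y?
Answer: -64824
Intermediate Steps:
-42324 - (Z - G(-37, -126)) = -42324 - (22646 - (20 - 1*(-126))) = -42324 - (22646 - (20 + 126)) = -42324 - (22646 - 1*146) = -42324 - (22646 - 146) = -42324 - 1*22500 = -42324 - 22500 = -64824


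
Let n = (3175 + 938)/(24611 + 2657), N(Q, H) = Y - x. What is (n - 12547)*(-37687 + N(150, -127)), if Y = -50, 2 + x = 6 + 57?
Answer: 6465867301217/13634 ≈ 4.7425e+8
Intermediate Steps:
x = 61 (x = -2 + (6 + 57) = -2 + 63 = 61)
N(Q, H) = -111 (N(Q, H) = -50 - 1*61 = -50 - 61 = -111)
n = 4113/27268 ≈ 0.15084
(n - 12547)*(-37687 + N(150, -127)) = (4113/27268 - 12547)*(-37687 - 111) = -342127483/27268*(-37798) = 6465867301217/13634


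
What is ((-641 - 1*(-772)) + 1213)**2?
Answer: 1806336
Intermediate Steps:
((-641 - 1*(-772)) + 1213)**2 = ((-641 + 772) + 1213)**2 = (131 + 1213)**2 = 1344**2 = 1806336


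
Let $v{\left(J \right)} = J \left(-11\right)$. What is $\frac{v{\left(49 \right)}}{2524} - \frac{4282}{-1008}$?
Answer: $\frac{1283057}{318024} \approx 4.0345$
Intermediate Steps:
$v{\left(J \right)} = - 11 J$
$\frac{v{\left(49 \right)}}{2524} - \frac{4282}{-1008} = \frac{\left(-11\right) 49}{2524} - \frac{4282}{-1008} = \left(-539\right) \frac{1}{2524} - - \frac{2141}{504} = - \frac{539}{2524} + \frac{2141}{504} = \frac{1283057}{318024}$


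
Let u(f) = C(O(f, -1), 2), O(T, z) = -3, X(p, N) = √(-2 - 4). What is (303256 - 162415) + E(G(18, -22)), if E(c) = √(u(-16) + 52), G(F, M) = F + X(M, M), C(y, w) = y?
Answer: 140848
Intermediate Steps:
X(p, N) = I*√6 (X(p, N) = √(-6) = I*√6)
G(F, M) = F + I*√6
u(f) = -3
E(c) = 7 (E(c) = √(-3 + 52) = √49 = 7)
(303256 - 162415) + E(G(18, -22)) = (303256 - 162415) + 7 = 140841 + 7 = 140848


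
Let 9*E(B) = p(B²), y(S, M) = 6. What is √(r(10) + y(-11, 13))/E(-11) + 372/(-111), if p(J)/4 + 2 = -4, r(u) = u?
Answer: -359/74 ≈ -4.8513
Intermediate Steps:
p(J) = -24 (p(J) = -8 + 4*(-4) = -8 - 16 = -24)
E(B) = -8/3 (E(B) = (⅑)*(-24) = -8/3)
√(r(10) + y(-11, 13))/E(-11) + 372/(-111) = √(10 + 6)/(-8/3) + 372/(-111) = √16*(-3/8) + 372*(-1/111) = 4*(-3/8) - 124/37 = -3/2 - 124/37 = -359/74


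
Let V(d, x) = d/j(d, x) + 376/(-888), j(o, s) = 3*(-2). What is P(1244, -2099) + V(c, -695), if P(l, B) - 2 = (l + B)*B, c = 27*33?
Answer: 398378573/222 ≈ 1.7945e+6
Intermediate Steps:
c = 891
j(o, s) = -6
V(d, x) = -47/111 - d/6 (V(d, x) = d/(-6) + 376/(-888) = d*(-⅙) + 376*(-1/888) = -d/6 - 47/111 = -47/111 - d/6)
P(l, B) = 2 + B*(B + l) (P(l, B) = 2 + (l + B)*B = 2 + (B + l)*B = 2 + B*(B + l))
P(1244, -2099) + V(c, -695) = (2 + (-2099)² - 2099*1244) + (-47/111 - ⅙*891) = (2 + 4405801 - 2611156) + (-47/111 - 297/2) = 1794647 - 33061/222 = 398378573/222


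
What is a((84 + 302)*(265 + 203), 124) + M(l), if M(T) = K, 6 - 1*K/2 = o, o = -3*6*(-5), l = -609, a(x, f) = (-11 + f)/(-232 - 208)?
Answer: -74033/440 ≈ -168.26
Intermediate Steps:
a(x, f) = 1/40 - f/440 (a(x, f) = (-11 + f)/(-440) = (-11 + f)*(-1/440) = 1/40 - f/440)
o = 90 (o = -18*(-5) = 90)
K = -168 (K = 12 - 2*90 = 12 - 180 = -168)
M(T) = -168
a((84 + 302)*(265 + 203), 124) + M(l) = (1/40 - 1/440*124) - 168 = (1/40 - 31/110) - 168 = -113/440 - 168 = -74033/440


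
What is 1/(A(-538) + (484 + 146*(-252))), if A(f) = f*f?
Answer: 1/253136 ≈ 3.9504e-6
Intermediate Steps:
A(f) = f²
1/(A(-538) + (484 + 146*(-252))) = 1/((-538)² + (484 + 146*(-252))) = 1/(289444 + (484 - 36792)) = 1/(289444 - 36308) = 1/253136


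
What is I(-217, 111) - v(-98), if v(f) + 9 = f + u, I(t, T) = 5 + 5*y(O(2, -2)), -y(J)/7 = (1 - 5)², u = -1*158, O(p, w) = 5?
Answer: -290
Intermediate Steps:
u = -158
y(J) = -112 (y(J) = -7*(1 - 5)² = -7*(-4)² = -7*16 = -112)
I(t, T) = -555 (I(t, T) = 5 + 5*(-112) = 5 - 560 = -555)
v(f) = -167 + f (v(f) = -9 + (f - 158) = -9 + (-158 + f) = -167 + f)
I(-217, 111) - v(-98) = -555 - (-167 - 98) = -555 - 1*(-265) = -555 + 265 = -290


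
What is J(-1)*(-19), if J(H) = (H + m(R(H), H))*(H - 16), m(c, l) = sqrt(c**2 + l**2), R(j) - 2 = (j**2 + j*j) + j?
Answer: -323 + 323*sqrt(10) ≈ 698.42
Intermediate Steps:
R(j) = 2 + j + 2*j**2 (R(j) = 2 + ((j**2 + j*j) + j) = 2 + ((j**2 + j**2) + j) = 2 + (2*j**2 + j) = 2 + (j + 2*j**2) = 2 + j + 2*j**2)
J(H) = (-16 + H)*(H + sqrt(H**2 + (2 + H + 2*H**2)**2)) (J(H) = (H + sqrt((2 + H + 2*H**2)**2 + H**2))*(H - 16) = (H + sqrt(H**2 + (2 + H + 2*H**2)**2))*(-16 + H) = (-16 + H)*(H + sqrt(H**2 + (2 + H + 2*H**2)**2)))
J(-1)*(-19) = ((-1)**2 - 16*(-1) - 16*sqrt((-1)**2 + (2 - 1 + 2*(-1)**2)**2) - sqrt((-1)**2 + (2 - 1 + 2*(-1)**2)**2))*(-19) = (1 + 16 - 16*sqrt(1 + (2 - 1 + 2*1)**2) - sqrt(1 + (2 - 1 + 2*1)**2))*(-19) = (1 + 16 - 16*sqrt(1 + (2 - 1 + 2)**2) - sqrt(1 + (2 - 1 + 2)**2))*(-19) = (1 + 16 - 16*sqrt(1 + 3**2) - sqrt(1 + 3**2))*(-19) = (1 + 16 - 16*sqrt(1 + 9) - sqrt(1 + 9))*(-19) = (1 + 16 - 16*sqrt(10) - sqrt(10))*(-19) = (17 - 17*sqrt(10))*(-19) = -323 + 323*sqrt(10)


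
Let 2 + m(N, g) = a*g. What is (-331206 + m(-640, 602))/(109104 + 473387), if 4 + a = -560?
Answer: -18128/15743 ≈ -1.1515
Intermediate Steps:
a = -564 (a = -4 - 560 = -564)
m(N, g) = -2 - 564*g
(-331206 + m(-640, 602))/(109104 + 473387) = (-331206 + (-2 - 564*602))/(109104 + 473387) = (-331206 + (-2 - 339528))/582491 = (-331206 - 339530)*(1/582491) = -670736*1/582491 = -18128/15743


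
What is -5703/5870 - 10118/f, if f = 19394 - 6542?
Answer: -16585952/9430155 ≈ -1.7588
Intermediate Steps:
f = 12852
-5703/5870 - 10118/f = -5703/5870 - 10118/12852 = -5703*1/5870 - 10118*1/12852 = -5703/5870 - 5059/6426 = -16585952/9430155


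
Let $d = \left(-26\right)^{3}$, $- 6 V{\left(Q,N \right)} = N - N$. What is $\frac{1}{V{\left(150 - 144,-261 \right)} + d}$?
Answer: $- \frac{1}{17576} \approx -5.6896 \cdot 10^{-5}$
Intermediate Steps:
$V{\left(Q,N \right)} = 0$ ($V{\left(Q,N \right)} = - \frac{N - N}{6} = \left(- \frac{1}{6}\right) 0 = 0$)
$d = -17576$
$\frac{1}{V{\left(150 - 144,-261 \right)} + d} = \frac{1}{0 - 17576} = \frac{1}{-17576} = - \frac{1}{17576}$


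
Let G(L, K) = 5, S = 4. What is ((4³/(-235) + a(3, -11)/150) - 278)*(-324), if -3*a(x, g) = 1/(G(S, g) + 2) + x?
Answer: 741586572/8225 ≈ 90163.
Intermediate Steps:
a(x, g) = -1/21 - x/3 (a(x, g) = -(1/(5 + 2) + x)/3 = -(1/7 + x)/3 = -(⅐ + x)/3 = -1/21 - x/3)
((4³/(-235) + a(3, -11)/150) - 278)*(-324) = ((4³/(-235) + (-1/21 - ⅓*3)/150) - 278)*(-324) = ((64*(-1/235) + (-1/21 - 1)*(1/150)) - 278)*(-324) = ((-64/235 - 22/21*1/150) - 278)*(-324) = ((-64/235 - 11/1575) - 278)*(-324) = (-20677/74025 - 278)*(-324) = -20599627/74025*(-324) = 741586572/8225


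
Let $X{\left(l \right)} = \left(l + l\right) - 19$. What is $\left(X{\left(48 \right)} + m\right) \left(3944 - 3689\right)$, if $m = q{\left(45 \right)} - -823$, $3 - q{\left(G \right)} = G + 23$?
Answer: $212925$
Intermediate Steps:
$X{\left(l \right)} = -19 + 2 l$ ($X{\left(l \right)} = 2 l - 19 = -19 + 2 l$)
$q{\left(G \right)} = -20 - G$ ($q{\left(G \right)} = 3 - \left(G + 23\right) = 3 - \left(23 + G\right) = -20 - G$)
$m = 758$ ($m = \left(-20 - 45\right) - -823 = \left(-20 - 45\right) + 823 = -65 + 823 = 758$)
$\left(X{\left(48 \right)} + m\right) \left(3944 - 3689\right) = \left(\left(-19 + 2 \cdot 48\right) + 758\right) \left(3944 - 3689\right) = \left(\left(-19 + 96\right) + 758\right) 255 = \left(77 + 758\right) 255 = 835 \cdot 255 = 212925$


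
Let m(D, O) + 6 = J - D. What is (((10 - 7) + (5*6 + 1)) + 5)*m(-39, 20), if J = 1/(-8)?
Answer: 10257/8 ≈ 1282.1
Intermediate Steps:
J = -⅛ ≈ -0.12500
m(D, O) = -49/8 - D (m(D, O) = -6 + (-⅛ - D) = -49/8 - D)
(((10 - 7) + (5*6 + 1)) + 5)*m(-39, 20) = (((10 - 7) + (5*6 + 1)) + 5)*(-49/8 - 1*(-39)) = ((3 + (30 + 1)) + 5)*(-49/8 + 39) = ((3 + 31) + 5)*(263/8) = (34 + 5)*(263/8) = 39*(263/8) = 10257/8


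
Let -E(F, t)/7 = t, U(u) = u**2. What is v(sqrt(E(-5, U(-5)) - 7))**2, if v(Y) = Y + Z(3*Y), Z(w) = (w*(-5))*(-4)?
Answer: -677222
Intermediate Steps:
Z(w) = 20*w (Z(w) = -5*w*(-4) = 20*w)
E(F, t) = -7*t
v(Y) = 61*Y (v(Y) = Y + 20*(3*Y) = Y + 60*Y = 61*Y)
v(sqrt(E(-5, U(-5)) - 7))**2 = (61*sqrt(-7*(-5)**2 - 7))**2 = (61*sqrt(-7*25 - 7))**2 = (61*sqrt(-175 - 7))**2 = (61*sqrt(-182))**2 = (61*(I*sqrt(182)))**2 = (61*I*sqrt(182))**2 = -677222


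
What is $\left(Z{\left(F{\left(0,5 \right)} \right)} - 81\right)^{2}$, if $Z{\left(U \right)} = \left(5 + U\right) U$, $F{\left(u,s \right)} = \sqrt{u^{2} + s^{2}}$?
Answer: $961$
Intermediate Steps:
$F{\left(u,s \right)} = \sqrt{s^{2} + u^{2}}$
$Z{\left(U \right)} = U \left(5 + U\right)$
$\left(Z{\left(F{\left(0,5 \right)} \right)} - 81\right)^{2} = \left(\sqrt{5^{2} + 0^{2}} \left(5 + \sqrt{5^{2} + 0^{2}}\right) - 81\right)^{2} = \left(\sqrt{25 + 0} \left(5 + \sqrt{25 + 0}\right) - 81\right)^{2} = \left(\sqrt{25} \left(5 + \sqrt{25}\right) - 81\right)^{2} = \left(5 \left(5 + 5\right) - 81\right)^{2} = \left(5 \cdot 10 - 81\right)^{2} = \left(50 - 81\right)^{2} = \left(-31\right)^{2} = 961$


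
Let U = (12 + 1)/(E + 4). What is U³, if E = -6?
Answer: -2197/8 ≈ -274.63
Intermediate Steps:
U = -13/2 (U = (12 + 1)/(-6 + 4) = 13/(-2) = 13*(-½) = -13/2 ≈ -6.5000)
U³ = (-13/2)³ = -2197/8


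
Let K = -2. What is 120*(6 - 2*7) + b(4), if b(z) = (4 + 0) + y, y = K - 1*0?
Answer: -958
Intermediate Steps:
y = -2 (y = -2 - 1*0 = -2 + 0 = -2)
b(z) = 2 (b(z) = (4 + 0) - 2 = 4 - 2 = 2)
120*(6 - 2*7) + b(4) = 120*(6 - 2*7) + 2 = 120*(6 - 14) + 2 = 120*(-8) + 2 = -960 + 2 = -958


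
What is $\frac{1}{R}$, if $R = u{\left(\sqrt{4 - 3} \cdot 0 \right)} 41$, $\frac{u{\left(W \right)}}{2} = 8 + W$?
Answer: $\frac{1}{656} \approx 0.0015244$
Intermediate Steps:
$u{\left(W \right)} = 16 + 2 W$ ($u{\left(W \right)} = 2 \left(8 + W\right) = 16 + 2 W$)
$R = 656$ ($R = \left(16 + 2 \sqrt{4 - 3} \cdot 0\right) 41 = \left(16 + 2 \sqrt{1} \cdot 0\right) 41 = \left(16 + 2 \cdot 1 \cdot 0\right) 41 = \left(16 + 2 \cdot 0\right) 41 = \left(16 + 0\right) 41 = 16 \cdot 41 = 656$)
$\frac{1}{R} = \frac{1}{656}$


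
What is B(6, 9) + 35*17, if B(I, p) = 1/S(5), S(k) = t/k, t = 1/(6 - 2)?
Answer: 615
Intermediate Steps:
t = ¼ (t = 1/4 = ¼ ≈ 0.25000)
S(k) = 1/(4*k)
B(I, p) = 20 (B(I, p) = 1/((¼)/5) = 1/((¼)*(⅕)) = 1/(1/20) = 20)
B(6, 9) + 35*17 = 20 + 35*17 = 20 + 595 = 615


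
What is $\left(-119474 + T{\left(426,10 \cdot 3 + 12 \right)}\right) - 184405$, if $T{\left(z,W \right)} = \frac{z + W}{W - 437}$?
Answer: $- \frac{120032673}{395} \approx -3.0388 \cdot 10^{5}$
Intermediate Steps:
$T{\left(z,W \right)} = \frac{W + z}{-437 + W}$
$\left(-119474 + T{\left(426,10 \cdot 3 + 12 \right)}\right) - 184405 = \left(-119474 + \frac{\left(10 \cdot 3 + 12\right) + 426}{-437 + \left(10 \cdot 3 + 12\right)}\right) - 184405 = \left(-119474 + \frac{\left(30 + 12\right) + 426}{-437 + \left(30 + 12\right)}\right) - 184405 = \left(-119474 + \frac{42 + 426}{-437 + 42}\right) - 184405 = \left(-119474 + \frac{1}{-395} \cdot 468\right) - 184405 = \left(-119474 - \frac{468}{395}\right) - 184405 = - \frac{47192698}{395} - 184405 = - \frac{120032673}{395}$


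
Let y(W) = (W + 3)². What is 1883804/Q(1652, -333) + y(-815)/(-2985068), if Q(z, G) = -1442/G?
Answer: 234069037637966/538058507 ≈ 4.3503e+5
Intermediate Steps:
y(W) = (3 + W)²
1883804/Q(1652, -333) + y(-815)/(-2985068) = 1883804/((-1442/(-333))) + (3 - 815)²/(-2985068) = 1883804/((-1442*(-1/333))) + (-812)²*(-1/2985068) = 1883804/(1442/333) + 659344*(-1/2985068) = 1883804*(333/1442) - 164836/746267 = 313653366/721 - 164836/746267 = 234069037637966/538058507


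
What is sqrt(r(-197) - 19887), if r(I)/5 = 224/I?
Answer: I*sqrt(772015223)/197 ≈ 141.04*I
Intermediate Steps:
r(I) = 1120/I (r(I) = 5*(224/I) = 1120/I)
sqrt(r(-197) - 19887) = sqrt(1120/(-197) - 19887) = sqrt(1120*(-1/197) - 19887) = sqrt(-1120/197 - 19887) = sqrt(-3918859/197) = I*sqrt(772015223)/197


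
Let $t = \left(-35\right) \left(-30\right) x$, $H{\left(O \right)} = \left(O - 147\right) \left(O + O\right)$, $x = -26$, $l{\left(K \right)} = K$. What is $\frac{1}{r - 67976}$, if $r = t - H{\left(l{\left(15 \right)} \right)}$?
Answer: $- \frac{1}{91316} \approx -1.0951 \cdot 10^{-5}$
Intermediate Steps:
$H{\left(O \right)} = 2 O \left(-147 + O\right)$ ($H{\left(O \right)} = \left(-147 + O\right) 2 O = 2 O \left(-147 + O\right)$)
$t = -27300$ ($t = \left(-35\right) \left(-30\right) \left(-26\right) = 1050 \left(-26\right) = -27300$)
$r = -23340$ ($r = -27300 - 2 \cdot 15 \left(-147 + 15\right) = -27300 - 2 \cdot 15 \left(-132\right) = -27300 - -3960 = -27300 + 3960 = -23340$)
$\frac{1}{r - 67976} = \frac{1}{-23340 - 67976} = \frac{1}{-91316} = - \frac{1}{91316}$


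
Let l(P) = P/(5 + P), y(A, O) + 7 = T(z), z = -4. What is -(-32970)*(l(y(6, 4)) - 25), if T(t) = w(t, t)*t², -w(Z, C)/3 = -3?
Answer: -56263305/71 ≈ -7.9244e+5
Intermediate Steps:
w(Z, C) = 9 (w(Z, C) = -3*(-3) = 9)
T(t) = 9*t²
y(A, O) = 137 (y(A, O) = -7 + 9*(-4)² = -7 + 9*16 = -7 + 144 = 137)
-(-32970)*(l(y(6, 4)) - 25) = -(-32970)*(137/(5 + 137) - 25) = -(-32970)*(137/142 - 25) = -(-32970)*(-3413)/142 = -942*119455/142 = -56263305/71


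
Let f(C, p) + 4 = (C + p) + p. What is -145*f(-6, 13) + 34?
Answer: -2286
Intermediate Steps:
f(C, p) = -4 + C + 2*p (f(C, p) = -4 + ((C + p) + p) = -4 + (C + 2*p) = -4 + C + 2*p)
-145*f(-6, 13) + 34 = -145*(-4 - 6 + 2*13) + 34 = -145*(-4 - 6 + 26) + 34 = -145*16 + 34 = -2320 + 34 = -2286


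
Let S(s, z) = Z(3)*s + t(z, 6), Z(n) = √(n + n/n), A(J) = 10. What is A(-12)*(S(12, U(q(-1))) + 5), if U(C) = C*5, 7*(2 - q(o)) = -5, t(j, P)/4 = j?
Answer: 5830/7 ≈ 832.86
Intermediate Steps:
t(j, P) = 4*j
Z(n) = √(1 + n) (Z(n) = √(n + 1) = √(1 + n))
q(o) = 19/7 (q(o) = 2 - ⅐*(-5) = 2 + 5/7 = 19/7)
U(C) = 5*C
S(s, z) = 2*s + 4*z (S(s, z) = √(1 + 3)*s + 4*z = √4*s + 4*z = 2*s + 4*z)
A(-12)*(S(12, U(q(-1))) + 5) = 10*((2*12 + 4*(5*(19/7))) + 5) = 10*((24 + 4*(95/7)) + 5) = 10*((24 + 380/7) + 5) = 10*(548/7 + 5) = 10*(583/7) = 5830/7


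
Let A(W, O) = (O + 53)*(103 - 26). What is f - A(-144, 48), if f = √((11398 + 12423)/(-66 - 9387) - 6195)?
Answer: -7777 + 2*I*√138451369917/9453 ≈ -7777.0 + 78.724*I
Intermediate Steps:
A(W, O) = 4081 + 77*O (A(W, O) = (53 + O)*77 = 4081 + 77*O)
f = 2*I*√138451369917/9453 (f = √(23821/(-9453) - 6195) = √(23821*(-1/9453) - 6195) = √(-23821/9453 - 6195) = √(-58585156/9453) = 2*I*√138451369917/9453 ≈ 78.724*I)
f - A(-144, 48) = 2*I*√138451369917/9453 - (4081 + 77*48) = 2*I*√138451369917/9453 - (4081 + 3696) = 2*I*√138451369917/9453 - 1*7777 = 2*I*√138451369917/9453 - 7777 = -7777 + 2*I*√138451369917/9453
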